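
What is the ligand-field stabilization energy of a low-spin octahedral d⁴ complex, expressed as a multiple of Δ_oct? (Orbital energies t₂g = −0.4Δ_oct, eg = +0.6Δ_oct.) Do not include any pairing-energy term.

Configuration: t₂g⁴ eg⁰.
CFSE = 4(-0.4Δ_oct) + 0(0.6Δ_oct) = -1.6Δ_oct + 0.0Δ_oct = -1.6Δ_oct.

-1.6 Δ_oct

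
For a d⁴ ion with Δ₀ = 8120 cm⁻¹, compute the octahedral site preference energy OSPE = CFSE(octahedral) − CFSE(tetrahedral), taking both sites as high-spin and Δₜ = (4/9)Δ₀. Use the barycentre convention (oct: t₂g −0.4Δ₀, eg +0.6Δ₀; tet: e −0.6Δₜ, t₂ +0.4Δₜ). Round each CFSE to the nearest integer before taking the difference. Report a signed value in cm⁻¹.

Octahedral (high-spin): t₂g³ eg¹, CFSE = 3(−0.4) + 1(+0.6) = -0.6Δ₀ = -0.6 × 8120 = -4872 cm⁻¹.
Tetrahedral e² t₂² gives -0.4Δₜ = -0.4 × (4/9) × 8120 = -1444 cm⁻¹.
OSPE = -4872 − (-1444) = -3428 cm⁻¹.

-3428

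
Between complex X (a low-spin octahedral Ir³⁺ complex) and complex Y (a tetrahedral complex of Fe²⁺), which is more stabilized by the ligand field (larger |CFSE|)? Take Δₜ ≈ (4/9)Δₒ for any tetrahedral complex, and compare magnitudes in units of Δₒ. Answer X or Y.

X: Ir³⁺: group 9, so d-count = 9 − 3 = 6; t₂g⁶ eg⁰, CFSE = -2.4Δₒ.
Y: Fe is in group 8, so Fe²⁺ is d⁶ (8 − 2 = 6); Tetrahedral splitting is small, so the complex is high-spin; e³ t₂³, CFSE = -0.6Δₜ ≈ -0.27Δₒ.
So X has the larger |CFSE|.

X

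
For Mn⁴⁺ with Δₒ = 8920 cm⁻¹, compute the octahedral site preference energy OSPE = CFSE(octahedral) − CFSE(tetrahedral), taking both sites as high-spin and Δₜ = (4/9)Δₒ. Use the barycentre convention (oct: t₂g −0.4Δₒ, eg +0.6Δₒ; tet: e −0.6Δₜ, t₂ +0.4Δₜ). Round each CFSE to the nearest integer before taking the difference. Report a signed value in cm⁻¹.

Mn sits in group 7; removing 4 electrons leaves Mn⁴⁺ with 7 − 4 = 3 d electrons.
Octahedral (high-spin): t2g^3 e_g^0, CFSE = 3(−0.4) + 0(+0.6) = -1.2Δₒ = -1.2 × 8920 = -10704 cm⁻¹.
Tetrahedral: e^2 t2^1, CFSE = 2(−0.6) + 1(+0.4) = -0.8Δₜ = -0.8 × (4/9) × 8920 = -3172 cm⁻¹.
OSPE = -10704 − (-3172) = -7532 cm⁻¹.

-7532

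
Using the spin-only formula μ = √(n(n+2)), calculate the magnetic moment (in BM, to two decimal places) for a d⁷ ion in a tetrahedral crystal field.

3.87 BM

With tetrahedral geometry the complex is necessarily high-spin.
Configuration: e⁴ t₂³ → 3 unpaired electrons.
μ(spin-only) = √[3(3+2)] = √15 ≈ 3.87 BM.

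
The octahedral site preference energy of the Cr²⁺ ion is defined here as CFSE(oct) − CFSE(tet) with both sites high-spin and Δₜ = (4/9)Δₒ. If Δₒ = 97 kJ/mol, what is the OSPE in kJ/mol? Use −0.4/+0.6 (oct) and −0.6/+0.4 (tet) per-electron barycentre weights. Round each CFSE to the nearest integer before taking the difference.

Cr²⁺: group 6, so d-count = 6 − 2 = 4.
Octahedral (high-spin): t2g^3 e_g^1, CFSE = 3(−0.4) + 1(+0.6) = -0.6Δₒ = -0.6 × 97 = -58 kJ/mol.
In a tetrahedral site the filling is e^2 t2^2: CFSE(tet) = -0.4Δₜ = -0.4 × (4/9)(97) = -17 kJ/mol.
OSPE = -58 − (-17) = -41 kJ/mol.

-41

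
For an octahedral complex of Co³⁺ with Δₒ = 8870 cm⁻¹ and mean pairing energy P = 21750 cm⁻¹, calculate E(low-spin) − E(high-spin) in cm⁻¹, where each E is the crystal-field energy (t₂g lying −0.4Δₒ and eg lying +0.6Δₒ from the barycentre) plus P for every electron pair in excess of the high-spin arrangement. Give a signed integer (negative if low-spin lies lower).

Co sits in group 9; removing 3 electrons leaves Co³⁺ with 9 − 3 = 6 d electrons.
In the high-spin limit (t₂g⁴ eg²) the orbital term is -0.4Δₒ = -3548 cm⁻¹, with no excess pairing.
Low-spin: t₂g⁶ eg⁰, orbital CFSE = -2.4Δₒ = -21288 cm⁻¹; plus 2 excess pairs × P = +43500 cm⁻¹; total 22212 cm⁻¹.
E(LS) − E(HS) = 22212 − (-3548) = 25760 cm⁻¹.

25760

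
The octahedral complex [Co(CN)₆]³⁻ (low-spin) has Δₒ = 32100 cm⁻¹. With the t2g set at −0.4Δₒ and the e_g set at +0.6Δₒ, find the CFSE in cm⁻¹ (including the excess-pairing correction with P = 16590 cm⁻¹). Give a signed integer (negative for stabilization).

Each CN⁻ contributes -1; 6 × (-1) = -6. With overall charge -3, Co is in the +3 oxidation state.
Co is in group 9, so Co³⁺ is d⁶ (9 − 3 = 6).
The d⁶ electrons fill as t2g^6 e_g^0.
Orbital CFSE = 6(-0.4) + 0(0.6) = -2.4Δₒ = -2.4 × 32100 = -77040 cm⁻¹.
Pairing penalty: 3 pairs vs 1 in the high-spin reference → 2 extra × P = 33180 cm⁻¹.
Net CFSE = -77040 + 33180 = -43860 cm⁻¹.

-43860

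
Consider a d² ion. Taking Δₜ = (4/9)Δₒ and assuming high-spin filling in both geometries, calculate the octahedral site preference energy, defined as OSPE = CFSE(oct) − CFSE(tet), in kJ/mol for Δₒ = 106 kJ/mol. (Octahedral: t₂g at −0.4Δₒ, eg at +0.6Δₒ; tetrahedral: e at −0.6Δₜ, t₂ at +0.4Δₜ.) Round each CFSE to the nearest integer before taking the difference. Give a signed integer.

-28

Octahedral (high-spin): t2g^2 e_g^0, CFSE = 2(−0.4) + 0(+0.6) = -0.8Δₒ = -0.8 × 106 = -85 kJ/mol.
In a tetrahedral site the filling is e^2 t2^0: CFSE(tet) = -1.2Δₜ = -1.2 × (4/9)(106) = -57 kJ/mol.
OSPE = -85 − (-57) = -28 kJ/mol.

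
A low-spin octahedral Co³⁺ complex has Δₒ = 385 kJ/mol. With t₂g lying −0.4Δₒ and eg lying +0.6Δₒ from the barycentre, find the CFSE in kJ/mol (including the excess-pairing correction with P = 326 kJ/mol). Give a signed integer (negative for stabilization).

Co sits in group 9; removing 3 electrons leaves Co³⁺ with 9 − 3 = 6 d electrons.
Electron filling gives t₂g⁶ eg⁰.
The orbital stabilization is -2.4Δₒ = -2.4 × 385 = -924 kJ/mol.
High-spin d⁶ would be t₂g⁴ eg² with 1 pair; low-spin has 3, so 2 excess pairs cost +2P = +652 kJ/mol.
Net CFSE = -924 + 652 = -272 kJ/mol.

-272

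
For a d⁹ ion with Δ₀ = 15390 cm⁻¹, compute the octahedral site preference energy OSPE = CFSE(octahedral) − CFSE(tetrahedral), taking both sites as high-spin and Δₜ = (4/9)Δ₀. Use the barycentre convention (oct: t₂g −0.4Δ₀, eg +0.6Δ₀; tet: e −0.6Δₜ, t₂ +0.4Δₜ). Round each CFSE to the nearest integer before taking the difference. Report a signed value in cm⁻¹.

-6498

Octahedral (high-spin): t₂g⁶ eg³, CFSE = 6(−0.4) + 3(+0.6) = -0.6Δ₀ = -0.6 × 15390 = -9234 cm⁻¹.
Tetrahedral e⁴ t₂⁵ gives -0.4Δₜ = -0.4 × (4/9) × 15390 = -2736 cm⁻¹.
Subtracting, OSPE = -9234 − (-2736) = -6498 cm⁻¹.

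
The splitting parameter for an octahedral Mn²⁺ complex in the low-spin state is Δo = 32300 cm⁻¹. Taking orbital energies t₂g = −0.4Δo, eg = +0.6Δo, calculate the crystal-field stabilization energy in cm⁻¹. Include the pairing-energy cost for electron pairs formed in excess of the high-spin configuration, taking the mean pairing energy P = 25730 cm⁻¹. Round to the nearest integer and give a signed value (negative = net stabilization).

-13140

Mn²⁺: group 7, so d-count = 7 − 2 = 5.
The d⁵ electrons fill as t₂g⁵ eg⁰.
CFSE(orbital) = 5×(-0.4Δo) + 0×(0.6Δo) = -2.0Δo; with Δo = 32300 cm⁻¹ that is -64600 cm⁻¹.
Pairing penalty: 2 pairs vs 0 in the high-spin reference → 2 extra × P = 51460 cm⁻¹.
Combining: -64600 + 51460 = -13140 cm⁻¹.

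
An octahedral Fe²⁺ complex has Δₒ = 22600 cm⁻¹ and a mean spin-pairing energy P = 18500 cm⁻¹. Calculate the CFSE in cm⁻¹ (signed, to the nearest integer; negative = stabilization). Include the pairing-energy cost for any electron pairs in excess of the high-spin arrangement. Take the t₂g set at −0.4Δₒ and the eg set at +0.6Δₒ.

-17240

Group 8 minus oxidation state +2 gives a d⁶ configuration for Fe²⁺.
With Δₒ > P the complex is low-spin.
Configuration: t₂g⁶ eg⁰.
Orbital CFSE = -2.4Δₒ = -2.4 × 22600 = -54240 cm⁻¹.
Excess pairs vs high-spin: 3 − 1 = 2; pairing cost = +37000 cm⁻¹.
Net CFSE = -54240 + 37000 = -17240 cm⁻¹.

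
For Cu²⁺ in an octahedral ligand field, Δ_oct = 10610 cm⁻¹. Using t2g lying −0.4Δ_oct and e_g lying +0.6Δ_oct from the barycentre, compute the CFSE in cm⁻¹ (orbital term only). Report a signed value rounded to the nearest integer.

-6366

Cu is in group 11, so Cu²⁺ is d⁹ (11 − 2 = 9).
The d⁹ electrons fill as t2g^6 e_g^3.
CFSE(orbital) = 6×(-0.4Δ_oct) + 3×(0.6Δ_oct) = -0.6Δ_oct; with Δ_oct = 10610 cm⁻¹ that is -6366 cm⁻¹.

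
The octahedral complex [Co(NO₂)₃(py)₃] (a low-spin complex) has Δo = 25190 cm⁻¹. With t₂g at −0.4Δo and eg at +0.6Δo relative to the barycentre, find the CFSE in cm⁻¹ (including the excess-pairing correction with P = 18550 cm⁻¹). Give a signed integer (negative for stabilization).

Ligand charges: 3×(-1) from NO₂⁻ and 3×(+0) from py sum to -3; with overall charge +0, Co is +3.
Co sits in group 9; removing 3 electrons leaves Co³⁺ with 9 − 3 = 6 d electrons.
The d⁶ electrons fill as t₂g⁶ eg⁰.
The orbital stabilization is -2.4Δo = -2.4 × 25190 = -60456 cm⁻¹.
High-spin d⁶ would be t₂g⁴ eg² with 1 pair; low-spin has 3, so 2 excess pairs cost +2P = +37100 cm⁻¹.
Combining: -60456 + 37100 = -23356 cm⁻¹.

-23356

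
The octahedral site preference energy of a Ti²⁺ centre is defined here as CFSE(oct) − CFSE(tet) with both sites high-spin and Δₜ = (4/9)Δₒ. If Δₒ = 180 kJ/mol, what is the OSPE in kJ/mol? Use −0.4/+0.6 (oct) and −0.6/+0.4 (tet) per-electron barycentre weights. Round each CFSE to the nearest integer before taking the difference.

Group 4 minus oxidation state +2 gives a d² configuration for Ti²⁺.
Octahedral high-spin t2g^2 e_g^0: CFSE = -0.8 × 180 = -144 kJ/mol.
In a tetrahedral site the filling is e^2 t2^0: CFSE(tet) = -1.2Δₜ = -1.2 × (4/9)(180) = -96 kJ/mol.
OSPE = CFSE(oct) − CFSE(tet) = -144 − (-96) = -48 kJ/mol.

-48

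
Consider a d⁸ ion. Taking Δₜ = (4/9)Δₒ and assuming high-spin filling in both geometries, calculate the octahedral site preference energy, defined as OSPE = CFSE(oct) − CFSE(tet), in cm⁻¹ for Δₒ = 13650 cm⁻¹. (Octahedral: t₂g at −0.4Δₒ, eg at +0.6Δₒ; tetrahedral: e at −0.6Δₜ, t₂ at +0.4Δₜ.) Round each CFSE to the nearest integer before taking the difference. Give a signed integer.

-11527

Octahedral high-spin t₂g⁶ eg²: CFSE = -1.2 × 13650 = -16380 cm⁻¹.
Tetrahedral e⁴ t₂⁴ gives -0.8Δₜ = -0.8 × (4/9) × 13650 = -4853 cm⁻¹.
Subtracting, OSPE = -16380 − (-4853) = -11527 cm⁻¹.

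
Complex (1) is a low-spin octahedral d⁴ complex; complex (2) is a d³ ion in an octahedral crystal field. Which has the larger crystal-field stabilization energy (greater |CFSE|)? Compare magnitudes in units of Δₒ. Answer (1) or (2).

(1)

(1): t₂g⁴ eg⁰, CFSE = -1.6Δₒ.
(2): t2g^3 e_g^0, CFSE = -1.2Δₒ.
So (1) has the larger |CFSE|.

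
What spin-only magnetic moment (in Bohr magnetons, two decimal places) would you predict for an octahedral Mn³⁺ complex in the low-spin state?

2.83 Bohr magnetons

Mn is in group 7, so Mn³⁺ is d⁴ (7 − 3 = 4).
Configuration: t2g^4 e_g^0 → 2 unpaired electrons.
μ(spin-only) = √[2(2+2)] = √8 ≈ 2.83 Bohr magnetons.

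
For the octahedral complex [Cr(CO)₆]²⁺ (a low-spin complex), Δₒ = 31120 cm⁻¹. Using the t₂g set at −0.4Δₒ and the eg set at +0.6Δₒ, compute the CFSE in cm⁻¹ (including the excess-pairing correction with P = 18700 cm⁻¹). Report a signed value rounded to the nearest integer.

-31092

CO is neutral, so the +2 overall charge sits on Cr: oxidation state +2.
Group 6 minus oxidation state +2 gives a d⁴ configuration for Cr²⁺.
Configuration: t₂g⁴ eg⁰.
CFSE(orbital) = 4×(-0.4Δₒ) + 0×(0.6Δₒ) = -1.6Δₒ; with Δₒ = 31120 cm⁻¹ that is -49792 cm⁻¹.
Relative to high-spin t₂g³ eg¹ (0 paired), the low-spin configuration has 1 additional pair, contributing +1 × 18700 = +18700 cm⁻¹.
Overall CFSE = -49792 + 18700 = -31092 cm⁻¹.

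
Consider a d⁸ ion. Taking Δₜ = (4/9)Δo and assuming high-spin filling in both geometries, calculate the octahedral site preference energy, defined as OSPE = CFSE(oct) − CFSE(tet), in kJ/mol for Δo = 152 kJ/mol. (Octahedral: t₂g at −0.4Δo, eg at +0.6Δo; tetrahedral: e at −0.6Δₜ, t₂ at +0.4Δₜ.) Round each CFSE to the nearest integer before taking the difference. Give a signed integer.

In an octahedral site d⁸ (HS) is t₂g⁶ eg², giving CFSE(oct) = -1.2Δo = -182 kJ/mol.
Tetrahedral: e⁴ t₂⁴, CFSE = 4(−0.6) + 4(+0.4) = -0.8Δₜ = -0.8 × (4/9) × 152 = -54 kJ/mol.
Subtracting, OSPE = -182 − (-54) = -128 kJ/mol.

-128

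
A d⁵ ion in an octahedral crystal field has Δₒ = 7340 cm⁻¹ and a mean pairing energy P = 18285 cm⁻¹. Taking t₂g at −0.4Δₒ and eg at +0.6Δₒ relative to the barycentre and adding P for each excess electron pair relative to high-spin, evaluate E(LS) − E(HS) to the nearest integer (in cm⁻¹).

21890

In the high-spin limit (t₂g³ eg²) the orbital term is 0.0Δₒ = 0 cm⁻¹, with no excess pairing.
Low-spin t₂g⁵ eg⁰ gives -2.0Δₒ = -14680 cm⁻¹, but forming 2 extra pairs costs 2P = 36570 cm⁻¹, so E(LS) = -14680 + 36570 = 21890 cm⁻¹.
Thus E(LS) − E(HS) = 21890 cm⁻¹.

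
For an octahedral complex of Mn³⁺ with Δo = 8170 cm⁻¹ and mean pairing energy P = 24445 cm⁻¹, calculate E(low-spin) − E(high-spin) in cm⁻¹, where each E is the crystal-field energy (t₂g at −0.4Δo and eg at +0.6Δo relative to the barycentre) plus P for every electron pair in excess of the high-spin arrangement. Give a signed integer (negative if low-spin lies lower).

16275

Group 7 minus oxidation state +3 gives a d⁴ configuration for Mn³⁺.
High-spin d⁴ fills as t₂g³ eg¹ with CFSE 3(−0.4) + 1(+0.6) = -0.6Δo = -4902 cm⁻¹.
Low-spin t₂g⁴ eg⁰ gives -1.6Δo = -13072 cm⁻¹, but forming 1 extra pair costs 1P = 24445 cm⁻¹, so E(LS) = -13072 + 24445 = 11373 cm⁻¹.
The difference is 11373 − (-4902) = 16275 cm⁻¹, so high-spin lies lower.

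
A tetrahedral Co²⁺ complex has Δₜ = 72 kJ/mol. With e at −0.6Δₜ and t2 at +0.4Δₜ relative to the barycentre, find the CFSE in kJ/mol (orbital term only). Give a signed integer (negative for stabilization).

Co is in group 9, so Co²⁺ is d⁷ (9 − 2 = 7).
Tetrahedral fields are weak (Δₜ ≈ 4/9 Δₒ), so electrons fill high-spin.
Electron filling gives e^4 t2^3.
The orbital stabilization is -1.2Δₜ = -1.2 × 72 = -86 kJ/mol.

-86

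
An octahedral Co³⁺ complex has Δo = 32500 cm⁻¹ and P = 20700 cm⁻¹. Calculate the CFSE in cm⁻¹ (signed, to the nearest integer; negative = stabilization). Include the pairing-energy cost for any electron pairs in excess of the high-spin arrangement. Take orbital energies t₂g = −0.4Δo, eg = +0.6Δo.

-36600

Co sits in group 9; removing 3 electrons leaves Co³⁺ with 9 − 3 = 6 d electrons.
Δo > P, so pairing is preferred: the ground state is low-spin.
That gives t₂g⁶ eg⁰.
Orbital CFSE = -2.4Δo = -2.4 × 32500 = -78000 cm⁻¹.
Excess pairs vs high-spin: 3 − 1 = 2; pairing cost = +41400 cm⁻¹.
Net CFSE = -78000 + 41400 = -36600 cm⁻¹.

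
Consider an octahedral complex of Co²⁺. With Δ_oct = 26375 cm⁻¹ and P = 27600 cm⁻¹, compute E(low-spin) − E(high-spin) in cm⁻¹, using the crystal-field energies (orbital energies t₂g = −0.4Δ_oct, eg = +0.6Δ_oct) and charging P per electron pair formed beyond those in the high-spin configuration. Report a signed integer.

1225

Co²⁺: group 9, so d-count = 9 − 2 = 7.
In the high-spin limit (t₂g⁵ eg²) the orbital term is -0.8Δ_oct = -21100 cm⁻¹, with no excess pairing.
Low-spin: t₂g⁶ eg¹, orbital CFSE = -1.8Δ_oct = -47475 cm⁻¹; plus 1 excess pair × P = +27600 cm⁻¹; total -19875 cm⁻¹.
Thus E(LS) − E(HS) = 1225 cm⁻¹.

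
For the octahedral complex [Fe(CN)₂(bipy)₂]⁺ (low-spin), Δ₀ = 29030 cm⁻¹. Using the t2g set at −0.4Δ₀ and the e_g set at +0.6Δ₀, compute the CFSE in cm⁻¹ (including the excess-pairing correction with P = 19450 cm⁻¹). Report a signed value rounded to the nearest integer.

Ligand charges: 2×(-1) from CN⁻ and 2×(+0) from bipy sum to -2; with overall charge +1, Fe is +3.
Fe sits in group 8; removing 3 electrons leaves Fe³⁺ with 8 − 3 = 5 d electrons.
Electron filling gives t2g^5 e_g^0.
CFSE(orbital) = 5×(-0.4Δ₀) + 0×(0.6Δ₀) = -2.0Δ₀; with Δ₀ = 29030 cm⁻¹ that is -58060 cm⁻¹.
High-spin d⁵ would be t2g^3 e_g^2 with 0 pairs; low-spin has 2, so 2 excess pairs cost +2P = +38900 cm⁻¹.
Combining: -58060 + 38900 = -19160 cm⁻¹.

-19160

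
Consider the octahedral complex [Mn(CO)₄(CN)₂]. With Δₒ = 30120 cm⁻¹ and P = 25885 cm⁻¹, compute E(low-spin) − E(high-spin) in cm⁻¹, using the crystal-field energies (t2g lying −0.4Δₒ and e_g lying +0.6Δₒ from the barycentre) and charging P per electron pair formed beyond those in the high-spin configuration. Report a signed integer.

-8470

Ligand charges: 4×(+0) from CO and 2×(-1) from CN⁻ sum to -2; with overall charge +0, Mn is +2.
Group 7 minus oxidation state +2 gives a d⁵ configuration for Mn²⁺.
High-spin: t2g^3 e_g^2, CFSE = 0.0Δₒ = 0 cm⁻¹.
Low-spin t2g^5 e_g^0 gives -2.0Δₒ = -60240 cm⁻¹, but forming 2 extra pairs costs 2P = 51770 cm⁻¹, so E(LS) = -60240 + 51770 = -8470 cm⁻¹.
E(LS) − E(HS) = -8470 − (0) = -8470 cm⁻¹.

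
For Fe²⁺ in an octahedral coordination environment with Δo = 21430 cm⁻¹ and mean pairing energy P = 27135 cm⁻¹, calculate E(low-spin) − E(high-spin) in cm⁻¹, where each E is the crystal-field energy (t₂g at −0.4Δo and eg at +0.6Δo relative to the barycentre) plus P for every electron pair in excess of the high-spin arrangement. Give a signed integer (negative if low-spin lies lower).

11410

Group 8 minus oxidation state +2 gives a d⁶ configuration for Fe²⁺.
High-spin: t₂g⁴ eg², CFSE = -0.4Δo = -8572 cm⁻¹.
Low-spin: t₂g⁶ eg⁰, orbital CFSE = -2.4Δo = -51432 cm⁻¹; plus 2 excess pairs × P = +54270 cm⁻¹; total 2838 cm⁻¹.
The difference is 2838 − (-8572) = 11410 cm⁻¹, so high-spin lies lower.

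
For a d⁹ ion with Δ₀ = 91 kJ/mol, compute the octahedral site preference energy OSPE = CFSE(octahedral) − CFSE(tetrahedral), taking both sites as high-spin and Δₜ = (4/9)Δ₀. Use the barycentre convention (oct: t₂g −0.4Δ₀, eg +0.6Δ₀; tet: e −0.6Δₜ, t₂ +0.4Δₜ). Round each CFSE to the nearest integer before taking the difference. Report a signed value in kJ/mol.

-39

Octahedral high-spin t2g^6 e_g^3: CFSE = -0.6 × 91 = -55 kJ/mol.
In a tetrahedral site the filling is e^4 t2^5: CFSE(tet) = -0.4Δₜ = -0.4 × (4/9)(91) = -16 kJ/mol.
OSPE = CFSE(oct) − CFSE(tet) = -55 − (-16) = -39 kJ/mol.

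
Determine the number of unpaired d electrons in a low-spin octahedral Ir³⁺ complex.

0

Ir sits in group 9; removing 3 electrons leaves Ir³⁺ with 9 − 3 = 6 d electrons.
Configuration: t₂g⁶ eg⁰, giving 0 unpaired electrons.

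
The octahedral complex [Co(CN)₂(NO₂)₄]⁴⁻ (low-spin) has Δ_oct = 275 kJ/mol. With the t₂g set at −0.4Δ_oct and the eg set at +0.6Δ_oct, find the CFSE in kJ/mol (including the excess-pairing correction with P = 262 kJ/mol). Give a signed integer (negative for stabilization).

-233

Ligand charges: 2×(-1) from CN⁻ and 4×(-1) from NO₂⁻ sum to -6; with overall charge -4, Co is +2.
Co is in group 9, so Co²⁺ is d⁷ (9 − 2 = 7).
Electron filling gives t₂g⁶ eg¹.
The orbital stabilization is -1.8Δ_oct = -1.8 × 275 = -495 kJ/mol.
Relative to high-spin t₂g⁵ eg² (2 paired), the low-spin configuration has 1 additional pair, contributing +1 × 262 = +262 kJ/mol.
Overall CFSE = -495 + 262 = -233 kJ/mol.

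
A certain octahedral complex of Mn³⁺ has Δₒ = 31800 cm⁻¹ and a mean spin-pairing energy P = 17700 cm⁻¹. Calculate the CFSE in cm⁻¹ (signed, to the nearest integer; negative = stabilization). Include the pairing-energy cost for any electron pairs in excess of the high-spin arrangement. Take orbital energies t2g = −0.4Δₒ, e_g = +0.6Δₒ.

-33180

Group 7 minus oxidation state +3 gives a d⁴ configuration for Mn³⁺.
Here Δₒ > P (31800 > 17700), so the low-spin state is favoured.
Configuration: t2g^4 e_g^0.
Orbital CFSE = -1.6Δₒ = -1.6 × 31800 = -50880 cm⁻¹.
Excess pairs vs high-spin: 1 − 0 = 1; pairing cost = +17700 cm⁻¹.
Net CFSE = -50880 + 17700 = -33180 cm⁻¹.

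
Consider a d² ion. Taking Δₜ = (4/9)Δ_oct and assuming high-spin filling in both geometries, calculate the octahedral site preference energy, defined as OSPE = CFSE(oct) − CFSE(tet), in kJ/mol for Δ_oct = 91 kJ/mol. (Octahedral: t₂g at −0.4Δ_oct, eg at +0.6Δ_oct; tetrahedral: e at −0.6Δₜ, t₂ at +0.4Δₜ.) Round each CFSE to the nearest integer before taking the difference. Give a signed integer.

-24

In an octahedral site d² (HS) is t2g^2 e_g^0, giving CFSE(oct) = -0.8Δ_oct = -73 kJ/mol.
Tetrahedral e^2 t2^0 gives -1.2Δₜ = -1.2 × (4/9) × 91 = -49 kJ/mol.
Subtracting, OSPE = -73 − (-49) = -24 kJ/mol.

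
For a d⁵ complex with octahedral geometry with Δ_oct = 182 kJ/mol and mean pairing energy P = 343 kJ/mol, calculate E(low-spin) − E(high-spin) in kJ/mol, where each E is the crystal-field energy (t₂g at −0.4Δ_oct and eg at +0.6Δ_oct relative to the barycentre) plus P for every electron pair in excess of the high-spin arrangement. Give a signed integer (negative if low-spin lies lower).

322

High-spin d⁵ fills as t₂g³ eg² with CFSE 3(−0.4) + 2(+0.6) = 0.0Δ_oct = 0 kJ/mol.
Low-spin: t₂g⁵ eg⁰, orbital CFSE = -2.0Δ_oct = -364 kJ/mol; plus 2 excess pairs × P = +686 kJ/mol; total 322 kJ/mol.
The difference is 322 − (0) = 322 kJ/mol, so high-spin lies lower.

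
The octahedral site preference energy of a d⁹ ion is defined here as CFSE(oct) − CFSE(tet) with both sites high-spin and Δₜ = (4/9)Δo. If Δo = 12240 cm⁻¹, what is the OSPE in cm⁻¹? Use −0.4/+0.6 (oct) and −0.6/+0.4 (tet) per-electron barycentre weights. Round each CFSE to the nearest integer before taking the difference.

Octahedral high-spin t₂g⁶ eg³: CFSE = -0.6 × 12240 = -7344 cm⁻¹.
In a tetrahedral site the filling is e⁴ t₂⁵: CFSE(tet) = -0.4Δₜ = -0.4 × (4/9)(12240) = -2176 cm⁻¹.
OSPE = -7344 − (-2176) = -5168 cm⁻¹.

-5168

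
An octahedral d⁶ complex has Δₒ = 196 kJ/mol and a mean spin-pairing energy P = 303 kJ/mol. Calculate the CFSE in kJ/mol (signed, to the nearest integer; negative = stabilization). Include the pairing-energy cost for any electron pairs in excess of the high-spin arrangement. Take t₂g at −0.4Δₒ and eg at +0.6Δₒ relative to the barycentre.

-78

Δₒ < P, so pairing is avoided: the ground state is high-spin.
Filling d⁶ accordingly: t₂g⁴ eg².
Orbital CFSE = -0.4Δₒ = -0.4 × 196 = -78 kJ/mol.
High-spin has no excess pairs, so no pairing correction applies.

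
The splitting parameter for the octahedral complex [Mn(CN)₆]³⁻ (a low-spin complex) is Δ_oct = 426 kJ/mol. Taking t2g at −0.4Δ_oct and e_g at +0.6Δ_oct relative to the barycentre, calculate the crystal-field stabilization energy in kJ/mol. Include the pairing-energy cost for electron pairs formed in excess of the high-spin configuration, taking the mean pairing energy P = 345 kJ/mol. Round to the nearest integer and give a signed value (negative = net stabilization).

Each CN⁻ contributes -1; 6 × (-1) = -6. With overall charge -3, Mn is in the +3 oxidation state.
Mn is in group 7, so Mn³⁺ is d⁴ (7 − 3 = 4).
The d⁴ electrons fill as t2g^4 e_g^0.
The orbital stabilization is -1.6Δ_oct = -1.6 × 426 = -682 kJ/mol.
Relative to high-spin t2g^3 e_g^1 (0 paired), the low-spin configuration has 1 additional pair, contributing +1 × 345 = +345 kJ/mol.
Combining: -682 + 345 = -337 kJ/mol.

-337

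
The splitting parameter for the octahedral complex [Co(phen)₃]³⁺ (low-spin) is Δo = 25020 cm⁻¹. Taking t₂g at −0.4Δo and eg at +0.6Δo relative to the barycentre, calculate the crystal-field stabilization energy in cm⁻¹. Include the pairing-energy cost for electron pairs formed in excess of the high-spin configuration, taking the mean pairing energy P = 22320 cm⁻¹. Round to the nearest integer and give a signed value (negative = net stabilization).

phen is neutral, so the +3 overall charge sits on Co: oxidation state +3.
Group 9 minus oxidation state +3 gives a d⁶ configuration for Co³⁺.
Configuration: t₂g⁶ eg⁰.
CFSE(orbital) = 6×(-0.4Δo) + 0×(0.6Δo) = -2.4Δo; with Δo = 25020 cm⁻¹ that is -60048 cm⁻¹.
High-spin d⁶ would be t₂g⁴ eg² with 1 pair; low-spin has 3, so 2 excess pairs cost +2P = +44640 cm⁻¹.
Net CFSE = -60048 + 44640 = -15408 cm⁻¹.

-15408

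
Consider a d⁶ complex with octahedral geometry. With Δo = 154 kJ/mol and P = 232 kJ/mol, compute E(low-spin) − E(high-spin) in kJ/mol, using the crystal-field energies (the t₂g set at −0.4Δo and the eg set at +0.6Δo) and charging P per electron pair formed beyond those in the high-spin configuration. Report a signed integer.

156

In the high-spin limit (t₂g⁴ eg²) the orbital term is -0.4Δo = -62 kJ/mol, with no excess pairing.
Low-spin: t₂g⁶ eg⁰, orbital CFSE = -2.4Δo = -370 kJ/mol; plus 2 excess pairs × P = +464 kJ/mol; total 94 kJ/mol.
E(LS) − E(HS) = 94 − (-62) = 156 kJ/mol.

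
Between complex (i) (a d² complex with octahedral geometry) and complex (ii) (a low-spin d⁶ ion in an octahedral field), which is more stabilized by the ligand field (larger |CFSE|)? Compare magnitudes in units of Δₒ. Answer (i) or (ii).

(i): t2g^2 e_g^0, CFSE = -0.8Δₒ.
(ii): t2g^6 e_g^0, CFSE = -2.4Δₒ.
So (ii) has the larger |CFSE|.

(ii)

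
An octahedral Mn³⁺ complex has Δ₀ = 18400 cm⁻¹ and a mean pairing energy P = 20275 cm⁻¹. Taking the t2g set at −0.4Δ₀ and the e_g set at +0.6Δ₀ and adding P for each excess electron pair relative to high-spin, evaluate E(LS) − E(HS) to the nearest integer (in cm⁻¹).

Group 7 minus oxidation state +3 gives a d⁴ configuration for Mn³⁺.
High-spin: t2g^3 e_g^1, CFSE = -0.6Δ₀ = -11040 cm⁻¹.
Low-spin t2g^4 e_g^0 gives -1.6Δ₀ = -29440 cm⁻¹, but forming 1 extra pair costs 1P = 20275 cm⁻¹, so E(LS) = -29440 + 20275 = -9165 cm⁻¹.
The difference is -9165 − (-11040) = 1875 cm⁻¹, so high-spin lies lower.

1875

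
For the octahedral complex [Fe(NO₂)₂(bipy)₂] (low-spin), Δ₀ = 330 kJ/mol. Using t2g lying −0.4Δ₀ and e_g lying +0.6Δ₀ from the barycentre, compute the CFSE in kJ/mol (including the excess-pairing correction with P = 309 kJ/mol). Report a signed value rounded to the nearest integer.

Ligand charges: 2×(-1) from NO₂⁻ and 2×(+0) from bipy sum to -2; with overall charge +0, Fe is +2.
Fe sits in group 8; removing 2 electrons leaves Fe²⁺ with 8 − 2 = 6 d electrons.
The d⁶ electrons fill as t2g^6 e_g^0.
Orbital CFSE = 6(-0.4) + 0(0.6) = -2.4Δ₀ = -2.4 × 330 = -792 kJ/mol.
Pairing penalty: 3 pairs vs 1 in the high-spin reference → 2 extra × P = 618 kJ/mol.
Overall CFSE = -792 + 618 = -174 kJ/mol.

-174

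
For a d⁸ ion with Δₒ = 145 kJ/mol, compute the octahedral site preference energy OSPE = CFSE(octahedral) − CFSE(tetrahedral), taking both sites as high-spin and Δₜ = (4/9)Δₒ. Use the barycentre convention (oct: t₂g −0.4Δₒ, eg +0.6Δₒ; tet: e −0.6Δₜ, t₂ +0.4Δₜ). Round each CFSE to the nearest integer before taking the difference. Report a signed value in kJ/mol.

-122

Octahedral high-spin t₂g⁶ eg²: CFSE = -1.2 × 145 = -174 kJ/mol.
Tetrahedral e⁴ t₂⁴ gives -0.8Δₜ = -0.8 × (4/9) × 145 = -52 kJ/mol.
Subtracting, OSPE = -174 − (-52) = -122 kJ/mol.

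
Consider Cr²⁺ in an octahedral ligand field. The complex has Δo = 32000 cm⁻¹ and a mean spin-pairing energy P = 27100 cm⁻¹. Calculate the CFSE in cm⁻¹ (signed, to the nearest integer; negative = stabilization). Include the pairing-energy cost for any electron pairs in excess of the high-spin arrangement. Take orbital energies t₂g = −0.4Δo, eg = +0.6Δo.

-24100

Cr sits in group 6; removing 2 electrons leaves Cr²⁺ with 6 − 2 = 4 d electrons.
Since Δo = 32000 cm⁻¹ > P = 27100 cm⁻¹, the complex adopts the low-spin configuration.
Filling d⁴ accordingly: t₂g⁴ eg⁰.
Orbital CFSE = -1.6Δo = -1.6 × 32000 = -51200 cm⁻¹.
Excess pairs vs high-spin: 1 − 0 = 1; pairing cost = +27100 cm⁻¹.
Net CFSE = -51200 + 27100 = -24100 cm⁻¹.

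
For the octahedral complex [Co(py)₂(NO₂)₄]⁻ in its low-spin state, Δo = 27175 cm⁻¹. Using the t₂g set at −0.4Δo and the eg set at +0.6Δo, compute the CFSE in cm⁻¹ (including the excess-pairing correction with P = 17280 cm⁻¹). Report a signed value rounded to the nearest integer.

Ligand charges: 2×(+0) from py and 4×(-1) from NO₂⁻ sum to -4; with overall charge -1, Co is +3.
Group 9 minus oxidation state +3 gives a d⁶ configuration for Co³⁺.
Configuration: t₂g⁶ eg⁰.
The orbital stabilization is -2.4Δo = -2.4 × 27175 = -65220 cm⁻¹.
High-spin d⁶ would be t₂g⁴ eg² with 1 pair; low-spin has 3, so 2 excess pairs cost +2P = +34560 cm⁻¹.
Combining: -65220 + 34560 = -30660 cm⁻¹.

-30660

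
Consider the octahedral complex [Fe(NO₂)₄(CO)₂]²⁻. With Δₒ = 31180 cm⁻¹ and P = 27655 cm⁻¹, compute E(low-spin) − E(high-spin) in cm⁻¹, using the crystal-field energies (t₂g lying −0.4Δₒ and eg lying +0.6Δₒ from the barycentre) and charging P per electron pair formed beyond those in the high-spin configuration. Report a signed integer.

Ligand charges: 4×(-1) from NO₂⁻ and 2×(+0) from CO sum to -4; with overall charge -2, Fe is +2.
Fe is in group 8, so Fe²⁺ is d⁶ (8 − 2 = 6).
High-spin d⁶ fills as t₂g⁴ eg² with CFSE 4(−0.4) + 2(+0.6) = -0.4Δₒ = -12472 cm⁻¹.
For low-spin the configuration is t₂g⁶ eg⁰: orbital energy -2.4 × 31180 = -74832 cm⁻¹, and 2 additional pairs relative to high-spin add 55310 cm⁻¹, giving -19522 cm⁻¹.
The difference is -19522 − (-12472) = -7050 cm⁻¹, so low-spin lies lower.

-7050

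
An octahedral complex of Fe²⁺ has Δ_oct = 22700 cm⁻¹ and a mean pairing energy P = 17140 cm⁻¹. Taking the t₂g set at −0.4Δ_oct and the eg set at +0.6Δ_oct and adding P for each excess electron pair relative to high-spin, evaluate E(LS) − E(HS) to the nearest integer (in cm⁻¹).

Fe sits in group 8; removing 2 electrons leaves Fe²⁺ with 8 − 2 = 6 d electrons.
High-spin: t₂g⁴ eg², CFSE = -0.4Δ_oct = -9080 cm⁻¹.
Low-spin t₂g⁶ eg⁰ gives -2.4Δ_oct = -54480 cm⁻¹, but forming 2 extra pairs costs 2P = 34280 cm⁻¹, so E(LS) = -54480 + 34280 = -20200 cm⁻¹.
Thus E(LS) − E(HS) = -11120 cm⁻¹.

-11120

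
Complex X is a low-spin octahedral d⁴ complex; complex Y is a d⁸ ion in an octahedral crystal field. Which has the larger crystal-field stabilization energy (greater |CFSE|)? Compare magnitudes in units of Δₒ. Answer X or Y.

X: t2g^4 e_g^0, CFSE = -1.6Δₒ.
Y: t₂g⁶ eg², CFSE = -1.2Δₒ.
So X has the larger |CFSE|.

X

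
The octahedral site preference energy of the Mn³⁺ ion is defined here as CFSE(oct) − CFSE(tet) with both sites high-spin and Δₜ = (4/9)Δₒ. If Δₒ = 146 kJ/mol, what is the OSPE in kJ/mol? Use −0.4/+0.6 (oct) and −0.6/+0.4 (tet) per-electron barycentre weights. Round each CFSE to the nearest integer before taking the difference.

Group 7 minus oxidation state +3 gives a d⁴ configuration for Mn³⁺.
In an octahedral site d⁴ (HS) is t₂g³ eg¹, giving CFSE(oct) = -0.6Δₒ = -88 kJ/mol.
Tetrahedral: e² t₂², CFSE = 2(−0.6) + 2(+0.4) = -0.4Δₜ = -0.4 × (4/9) × 146 = -26 kJ/mol.
OSPE = CFSE(oct) − CFSE(tet) = -88 − (-26) = -62 kJ/mol.

-62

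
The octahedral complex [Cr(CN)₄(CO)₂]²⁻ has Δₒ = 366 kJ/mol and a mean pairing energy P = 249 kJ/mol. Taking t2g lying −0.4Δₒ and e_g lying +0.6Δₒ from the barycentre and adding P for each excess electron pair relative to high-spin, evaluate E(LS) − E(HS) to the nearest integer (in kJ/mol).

-117

Ligand charges: 4×(-1) from CN⁻ and 2×(+0) from CO sum to -4; with overall charge -2, Cr is +2.
Cr is in group 6, so Cr²⁺ is d⁴ (6 − 2 = 4).
In the high-spin limit (t2g^3 e_g^1) the orbital term is -0.6Δₒ = -220 kJ/mol, with no excess pairing.
Low-spin t2g^4 e_g^0 gives -1.6Δₒ = -586 kJ/mol, but forming 1 extra pair costs 1P = 249 kJ/mol, so E(LS) = -586 + 249 = -337 kJ/mol.
E(LS) − E(HS) = -337 − (-220) = -117 kJ/mol.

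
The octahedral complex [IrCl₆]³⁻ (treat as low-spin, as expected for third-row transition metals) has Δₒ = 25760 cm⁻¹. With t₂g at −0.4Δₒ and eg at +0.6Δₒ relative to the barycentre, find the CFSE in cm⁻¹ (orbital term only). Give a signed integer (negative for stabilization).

Each Cl⁻ contributes -1; 6 × (-1) = -6. With overall charge -3, Ir is in the +3 oxidation state.
Ir sits in group 9; removing 3 electrons leaves Ir³⁺ with 9 − 3 = 6 d electrons.
Electron filling gives t₂g⁶ eg⁰.
The orbital stabilization is -2.4Δₒ = -2.4 × 25760 = -61824 cm⁻¹.

-61824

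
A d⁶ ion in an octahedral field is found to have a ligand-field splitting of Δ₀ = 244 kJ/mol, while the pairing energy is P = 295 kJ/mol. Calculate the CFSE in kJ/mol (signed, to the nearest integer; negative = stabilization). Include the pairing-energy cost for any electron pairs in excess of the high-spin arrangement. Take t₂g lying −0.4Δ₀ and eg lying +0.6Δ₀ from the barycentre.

-98

Since Δ₀ = 244 kJ/mol < P = 295 kJ/mol, the complex adopts the high-spin configuration.
Configuration: t₂g⁴ eg².
Orbital CFSE = -0.4Δ₀ = -0.4 × 244 = -98 kJ/mol.
High-spin has no excess pairs, so no pairing correction applies.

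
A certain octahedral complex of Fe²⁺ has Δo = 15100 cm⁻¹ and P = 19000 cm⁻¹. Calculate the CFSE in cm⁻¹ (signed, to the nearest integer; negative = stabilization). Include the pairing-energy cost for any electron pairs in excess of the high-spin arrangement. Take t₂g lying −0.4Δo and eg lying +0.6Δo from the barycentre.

-6040

Fe sits in group 8; removing 2 electrons leaves Fe²⁺ with 8 − 2 = 6 d electrons.
With Δo < P the complex is high-spin.
That gives t₂g⁴ eg².
Orbital CFSE = -0.4Δo = -0.4 × 15100 = -6040 cm⁻¹.
High-spin has no excess pairs, so no pairing correction applies.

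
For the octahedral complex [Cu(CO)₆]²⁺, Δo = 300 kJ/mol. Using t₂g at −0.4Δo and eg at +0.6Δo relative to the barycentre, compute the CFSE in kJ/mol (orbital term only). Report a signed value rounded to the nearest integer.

CO is neutral, so the +2 overall charge sits on Cu: oxidation state +2.
Group 11 minus oxidation state +2 gives a d⁹ configuration for Cu²⁺.
Configuration: t₂g⁶ eg³.
CFSE(orbital) = 6×(-0.4Δo) + 3×(0.6Δo) = -0.6Δo; with Δo = 300 kJ/mol that is -180 kJ/mol.

-180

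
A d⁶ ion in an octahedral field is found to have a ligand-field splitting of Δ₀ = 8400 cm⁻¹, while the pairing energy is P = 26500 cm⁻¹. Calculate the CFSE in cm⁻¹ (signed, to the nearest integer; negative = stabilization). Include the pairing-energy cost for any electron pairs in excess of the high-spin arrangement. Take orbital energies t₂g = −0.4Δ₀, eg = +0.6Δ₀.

With Δ₀ < P the complex is high-spin.
Filling d⁶ accordingly: t₂g⁴ eg².
Orbital CFSE = -0.4Δ₀ = -0.4 × 8400 = -3360 cm⁻¹.
High-spin has no excess pairs, so no pairing correction applies.

-3360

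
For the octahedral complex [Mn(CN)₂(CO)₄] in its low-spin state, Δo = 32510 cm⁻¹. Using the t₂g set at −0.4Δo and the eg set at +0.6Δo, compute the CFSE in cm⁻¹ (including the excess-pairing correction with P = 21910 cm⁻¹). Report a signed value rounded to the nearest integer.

Ligand charges: 2×(-1) from CN⁻ and 4×(+0) from CO sum to -2; with overall charge +0, Mn is +2.
Mn sits in group 7; removing 2 electrons leaves Mn²⁺ with 7 − 2 = 5 d electrons.
The d⁵ electrons fill as t₂g⁵ eg⁰.
The orbital stabilization is -2.0Δo = -2.0 × 32510 = -65020 cm⁻¹.
Pairing penalty: 2 pairs vs 0 in the high-spin reference → 2 extra × P = 43820 cm⁻¹.
Overall CFSE = -65020 + 43820 = -21200 cm⁻¹.

-21200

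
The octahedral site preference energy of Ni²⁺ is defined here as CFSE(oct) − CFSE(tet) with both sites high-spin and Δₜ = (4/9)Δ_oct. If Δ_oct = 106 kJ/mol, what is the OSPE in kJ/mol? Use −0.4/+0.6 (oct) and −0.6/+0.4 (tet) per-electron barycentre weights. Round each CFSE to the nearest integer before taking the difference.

Ni sits in group 10; removing 2 electrons leaves Ni²⁺ with 10 − 2 = 8 d electrons.
Octahedral high-spin t₂g⁶ eg²: CFSE = -1.2 × 106 = -127 kJ/mol.
Tetrahedral e⁴ t₂⁴ gives -0.8Δₜ = -0.8 × (4/9) × 106 = -38 kJ/mol.
OSPE = -127 − (-38) = -89 kJ/mol.

-89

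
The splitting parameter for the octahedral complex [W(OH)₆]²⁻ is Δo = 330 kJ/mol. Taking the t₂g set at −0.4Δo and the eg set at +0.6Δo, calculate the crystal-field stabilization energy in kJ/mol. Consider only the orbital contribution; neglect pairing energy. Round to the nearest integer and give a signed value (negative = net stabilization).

-264

Each OH⁻ contributes -1; 6 × (-1) = -6. With overall charge -2, W is in the +4 oxidation state.
W⁴⁺: group 6, so d-count = 6 − 4 = 2.
Configuration: t₂g² eg⁰.
Orbital CFSE = 2(-0.4) + 0(0.6) = -0.8Δo = -0.8 × 330 = -264 kJ/mol.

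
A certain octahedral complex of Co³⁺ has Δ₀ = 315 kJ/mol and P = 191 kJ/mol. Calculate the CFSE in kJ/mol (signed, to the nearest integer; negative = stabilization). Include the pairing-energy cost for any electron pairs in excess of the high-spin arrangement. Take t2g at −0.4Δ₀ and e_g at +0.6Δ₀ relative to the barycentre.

-374

Co sits in group 9; removing 3 electrons leaves Co³⁺ with 9 − 3 = 6 d electrons.
With Δ₀ > P the complex is low-spin.
Configuration: t2g^6 e_g^0.
Orbital CFSE = -2.4Δ₀ = -2.4 × 315 = -756 kJ/mol.
Excess pairs vs high-spin: 3 − 1 = 2; pairing cost = +382 kJ/mol.
Net CFSE = -756 + 382 = -374 kJ/mol.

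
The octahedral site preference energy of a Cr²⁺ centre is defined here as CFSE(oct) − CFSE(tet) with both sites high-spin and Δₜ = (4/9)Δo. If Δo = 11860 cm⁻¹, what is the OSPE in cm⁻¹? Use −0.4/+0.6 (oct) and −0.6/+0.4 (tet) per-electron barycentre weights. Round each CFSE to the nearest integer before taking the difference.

Cr is in group 6, so Cr²⁺ is d⁴ (6 − 2 = 4).
Octahedral (high-spin): t₂g³ eg¹, CFSE = 3(−0.4) + 1(+0.6) = -0.6Δo = -0.6 × 11860 = -7116 cm⁻¹.
Tetrahedral: e² t₂², CFSE = 2(−0.6) + 2(+0.4) = -0.4Δₜ = -0.4 × (4/9) × 11860 = -2108 cm⁻¹.
Subtracting, OSPE = -7116 − (-2108) = -5008 cm⁻¹.

-5008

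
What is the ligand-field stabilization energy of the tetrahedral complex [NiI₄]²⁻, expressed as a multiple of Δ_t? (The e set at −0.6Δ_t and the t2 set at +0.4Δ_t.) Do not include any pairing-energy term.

-0.8 Δ_t

Each I⁻ contributes -1; 4 × (-1) = -4. With overall charge -2, Ni is in the +2 oxidation state.
Ni is in group 10, so Ni²⁺ is d⁸ (10 − 2 = 8).
Tetrahedral splitting is small, so the complex is high-spin.
Configuration: e^4 t2^4.
CFSE = 4(-0.6Δ_t) + 4(0.4Δ_t) = -2.4Δ_t + 1.6Δ_t = -0.8Δ_t.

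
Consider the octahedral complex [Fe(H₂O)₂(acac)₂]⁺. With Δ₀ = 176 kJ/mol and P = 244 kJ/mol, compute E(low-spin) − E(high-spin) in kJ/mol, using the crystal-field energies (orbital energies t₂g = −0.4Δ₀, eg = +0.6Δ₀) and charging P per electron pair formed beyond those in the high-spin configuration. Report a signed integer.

136

Ligand charges: 2×(+0) from H₂O and 2×(-1) from acac⁻ sum to -2; with overall charge +1, Fe is +3.
Fe³⁺: group 8, so d-count = 8 − 3 = 5.
High-spin: t₂g³ eg², CFSE = 0.0Δ₀ = 0 kJ/mol.
Low-spin t₂g⁵ eg⁰ gives -2.0Δ₀ = -352 kJ/mol, but forming 2 extra pairs costs 2P = 488 kJ/mol, so E(LS) = -352 + 488 = 136 kJ/mol.
E(LS) − E(HS) = 136 − (0) = 136 kJ/mol.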